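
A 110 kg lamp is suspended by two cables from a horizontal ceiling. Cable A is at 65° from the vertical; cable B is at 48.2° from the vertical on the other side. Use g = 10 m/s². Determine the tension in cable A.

T_A ≈ 892 N

Angles from the horizontal: cable A is 90° − 65° = 25°, cable B is 90° − 48.2° = 41.8°.
Weight W = 110 × 10 = 1100 N acts straight down.
Horizontal: T_A cos 25° = T_B cos 41.8°  →  T_B = 1.216 T_A.
Vertical: T_A sin 25° + T_B sin 41.8° = 1100.
Substituting the horizontal relation into the vertical equation gives 1.233 T_A = 1100, so T_A = 892.2 N.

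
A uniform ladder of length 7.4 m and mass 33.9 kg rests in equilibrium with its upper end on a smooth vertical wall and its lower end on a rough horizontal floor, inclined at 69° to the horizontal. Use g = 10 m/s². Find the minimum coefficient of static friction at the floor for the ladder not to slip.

μ_min ≈ 0.192

ΣF_y = 0: N_floor = 33.9×10 = 339 N.
Torques about the foot: N_wall · 7.4 sin 69° = 33.9×10×3.7 cos 69° → N_wall = 65.065 N.
ΣF_x = 0: f_floor = N_wall = 65.065 N.
μ_min = f_floor / N_floor = 65.065 / 339 = 0.1919.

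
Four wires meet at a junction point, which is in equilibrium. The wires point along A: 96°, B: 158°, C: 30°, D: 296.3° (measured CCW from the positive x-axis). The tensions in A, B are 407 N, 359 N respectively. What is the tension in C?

Resolve: ΣF_x = 407 cos 96° + 359 cos 158° + T_C cos 30° + T_D cos 296.3° = 0.
        ΣF_y = 407 sin 96° + 359 sin 158° + T_C sin 30° + T_D sin 296.3° = 0.
The known terms sum to (-375.4, 539.3) N, so 0.8660 T_C + 0.4431 T_D = 375.4 and 0.5000 T_C − 0.8965 T_D = -539.3.
Solving simultaneously: T_C = 97.82 N, T_D = 656.1 N.

T_C ≈ 97.8 N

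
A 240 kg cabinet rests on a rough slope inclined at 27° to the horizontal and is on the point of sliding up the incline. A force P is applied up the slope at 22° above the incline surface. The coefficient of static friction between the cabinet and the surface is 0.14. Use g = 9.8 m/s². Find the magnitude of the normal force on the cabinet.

On the verge of sliding up the incline, friction equals μN and acts down the slope.
Perpendicular: N + P sin 22° = W cos 27° = 2096 N.
Along incline: P cos 22° = W sin 27° + μN  with W sin 27° = 1068 N.
Solving the pair for P and N: P = 1389 N, N = 1575 N (and f = μN = 220.5 N).

N ≈ 1580 N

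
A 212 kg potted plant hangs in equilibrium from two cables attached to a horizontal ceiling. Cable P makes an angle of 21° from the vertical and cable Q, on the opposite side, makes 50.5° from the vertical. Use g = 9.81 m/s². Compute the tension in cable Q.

T_Q ≈ 786 N

Angles from the horizontal: cable P is 90° − 21° = 69°, cable Q is 90° − 50.5° = 39.5°.
Weight W = 212 × 9.81 = 2080 N acts straight down.
Horizontal: T_P cos 69° = T_Q cos 39.5°  →  T_P = 2.153 T_Q.
Vertical: T_P sin 69° + T_Q sin 39.5° = 2080.
Substituting the horizontal relation into the vertical equation gives 2.646 T_Q = 2080, so T_Q = 785.9 N.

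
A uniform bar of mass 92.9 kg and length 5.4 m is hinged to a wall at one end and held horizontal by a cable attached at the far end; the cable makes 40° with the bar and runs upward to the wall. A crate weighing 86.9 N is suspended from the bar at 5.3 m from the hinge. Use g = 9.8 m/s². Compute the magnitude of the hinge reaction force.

Take torques about the hinge: T sin 40° · 5.4 = 92.9×9.8×2.7 + 86.9×5.3 = 2918.7 N·m.
So T = 2918.7 / (0.6428 × 5.4) = 840.87 N.
ΣF_x = 0: H_x = T cos 40° = 644.14 N.
ΣF_y = 0: H_y = (92.9×9.8 + 86.9) − T sin 40° = 997.32 − 540.5 = 456.82 N.
|H| = √(H_x² + H_y²) = √((644.14)² + (456.82)²) = 789.69 N.

|H| ≈ 790 N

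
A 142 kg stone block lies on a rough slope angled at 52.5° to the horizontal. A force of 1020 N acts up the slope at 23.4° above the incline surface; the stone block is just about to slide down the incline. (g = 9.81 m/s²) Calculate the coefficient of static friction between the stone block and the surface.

On the verge of sliding down the incline, friction is at its maximum μN and acts up the slope.
Perpendicular to incline: N = W cos 52.5° − P sin 23.4° = 848 − 405.1 = 442.9 N.
Along incline: P cos 23.4° + μN = W sin 52.5° → μ = (W sin 52.5° − P cos 23.4°) / N = 0.3817.

μ ≈ 0.382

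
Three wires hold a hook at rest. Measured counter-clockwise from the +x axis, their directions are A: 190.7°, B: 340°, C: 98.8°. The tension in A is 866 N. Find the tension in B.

Resolve: ΣF_x = 866 cos 190.7° + T_B cos 340° + T_C cos 98.8° = 0.
        ΣF_y = 866 sin 190.7° + T_B sin 340° + T_C sin 98.8° = 0.
The known terms sum to (-850.9, -160.8) N, so 0.9397 T_B − 0.1530 T_C = 850.9 and -0.3420 T_B + 0.9882 T_C = 160.8.
Solving simultaneously: T_B = 987.7 N, T_C = 504.5 N.

T_B ≈ 988 N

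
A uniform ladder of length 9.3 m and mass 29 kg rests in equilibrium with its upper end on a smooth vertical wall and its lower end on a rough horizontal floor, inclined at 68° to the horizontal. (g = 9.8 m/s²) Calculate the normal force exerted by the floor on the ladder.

ΣF_y = 0: N_floor = 29×9.8 = 284.2 N.

N_floor ≈ 284 N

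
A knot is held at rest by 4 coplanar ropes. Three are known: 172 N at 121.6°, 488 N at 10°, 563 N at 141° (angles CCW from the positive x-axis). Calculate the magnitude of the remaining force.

F ≈ 587 N

Sum the known components: ΣF_x = -47.07 N, ΣF_y = 585.5 N.
For equilibrium the remaining force must supply (−ΣF_x, −ΣF_y) = (47.07, -585.5) N.
Magnitude = √((47.07)² + (-585.5)²) = 587.4 N; direction = atan2(-585.5, 47.07) = 274.6°.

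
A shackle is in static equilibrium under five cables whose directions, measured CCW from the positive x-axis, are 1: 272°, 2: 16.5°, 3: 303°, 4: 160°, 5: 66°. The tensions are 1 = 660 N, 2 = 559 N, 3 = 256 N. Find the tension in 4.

Resolve: ΣF_x = 660 cos 272° + 559 cos 16.5° + 256 cos 303° + T_4 cos 160° + T_5 cos 66° = 0.
        ΣF_y = 660 sin 272° + 559 sin 16.5° + 256 sin 303° + T_4 sin 160° + T_5 sin 66° = 0.
The known terms sum to (698.4, -715.5) N, so -0.9397 T_4 + 0.4067 T_5 = -698.4 and 0.3420 T_4 + 0.9135 T_5 = 715.5.
Solving simultaneously: T_4 = 931.4 N, T_5 = 434.6 N.

T_4 ≈ 931 N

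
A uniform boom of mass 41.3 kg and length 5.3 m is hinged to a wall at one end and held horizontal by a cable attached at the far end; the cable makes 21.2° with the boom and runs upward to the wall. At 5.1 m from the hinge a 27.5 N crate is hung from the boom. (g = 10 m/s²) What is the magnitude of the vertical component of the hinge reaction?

Take torques about the hinge: T sin 21.2° · 5.3 = 41.3×10×2.65 + 27.5×5.1 = 1234.7 N·m.
So T = 1234.7 / (0.3616 × 5.3) = 644.21 N.
ΣF_y = 0: H_y = (41.3×10 + 27.5) − T sin 21.2° = 440.5 − 232.96 = 207.54 N.

|H_y| ≈ 208 N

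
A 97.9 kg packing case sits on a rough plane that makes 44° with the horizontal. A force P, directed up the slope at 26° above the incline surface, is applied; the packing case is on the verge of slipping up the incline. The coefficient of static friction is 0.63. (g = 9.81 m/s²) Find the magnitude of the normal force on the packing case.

N ≈ 280 N

On the verge of sliding up the incline, friction equals μN and acts down the slope.
Perpendicular: N + P sin 26° = W cos 44° = 690.9 N.
Along incline: P cos 26° = W sin 44° + μN  with W sin 44° = 667.1 N.
Solving the pair for P and N: P = 938.2 N, N = 279.6 N (and f = μN = 176.1 N).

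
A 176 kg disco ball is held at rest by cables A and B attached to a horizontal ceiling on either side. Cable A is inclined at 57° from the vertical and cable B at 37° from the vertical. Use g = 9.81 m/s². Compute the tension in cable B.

T_B ≈ 1450 N

Angles from the horizontal: cable A is 90° − 57° = 33°, cable B is 90° − 37° = 53°.
Weight W = 176 × 9.81 = 1727 N acts straight down.
Horizontal: T_A cos 33° = T_B cos 53°  →  T_A = 0.7176 T_B.
Vertical: T_A sin 33° + T_B sin 53° = 1727.
Substituting the horizontal relation into the vertical equation gives 1.189 T_B = 1727, so T_B = 1452 N.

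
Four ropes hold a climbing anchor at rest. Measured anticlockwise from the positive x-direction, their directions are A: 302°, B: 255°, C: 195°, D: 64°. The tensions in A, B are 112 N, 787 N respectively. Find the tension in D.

Resolve: ΣF_x = 112 cos 302° + 787 cos 255° + T_C cos 195° + T_D cos 64° = 0.
        ΣF_y = 112 sin 302° + 787 sin 255° + T_C sin 195° + T_D sin 64° = 0.
The known terms sum to (-144.3, -855.2) N, so -0.9659 T_C + 0.4384 T_D = 144.3 and -0.2588 T_C + 0.8988 T_D = 855.2.
Solving simultaneously: T_C = 324.8 N, T_D = 1045 N.

T_D ≈ 1040 N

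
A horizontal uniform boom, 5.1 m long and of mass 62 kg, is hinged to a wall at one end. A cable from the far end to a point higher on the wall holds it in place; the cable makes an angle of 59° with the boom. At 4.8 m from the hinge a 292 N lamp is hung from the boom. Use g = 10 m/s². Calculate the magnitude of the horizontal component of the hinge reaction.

H_x ≈ 351 N

Take torques about the hinge: T sin 59° · 5.1 = 62×10×2.55 + 292×4.8 = 2982.6 N·m.
So T = 2982.6 / (0.8572 × 5.1) = 682.27 N.
ΣF_x = 0: H_x = T cos 59° = 351.4 N.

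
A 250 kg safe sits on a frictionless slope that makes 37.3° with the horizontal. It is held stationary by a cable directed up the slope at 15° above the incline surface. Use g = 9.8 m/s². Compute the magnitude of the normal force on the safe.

N ≈ 1550 N

Take axes along and perpendicular to the incline. Weight components: W sin 37.3° = 1485 N down-slope, W cos 37.3° = 1949 N into the surface.
Along incline: T cos 15° = W sin 37.3° → T = 1537 N.
Perpendicular: N = W cos 37.3° − T sin 15° = 1551 N.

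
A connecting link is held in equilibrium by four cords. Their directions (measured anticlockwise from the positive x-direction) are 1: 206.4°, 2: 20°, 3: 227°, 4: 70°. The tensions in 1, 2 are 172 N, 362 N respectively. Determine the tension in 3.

Resolve: ΣF_x = 172 cos 206.4° + 362 cos 20° + T_3 cos 227° + T_4 cos 70° = 0.
        ΣF_y = 172 sin 206.4° + 362 sin 20° + T_3 sin 227° + T_4 sin 70° = 0.
The known terms sum to (186.1, 47.33) N, so -0.6820 T_3 + 0.3420 T_4 = -186.1 and -0.7314 T_3 + 0.9397 T_4 = -47.33.
Solving simultaneously: T_3 = 406.1 N, T_4 = 265.7 N.

T_3 ≈ 406 N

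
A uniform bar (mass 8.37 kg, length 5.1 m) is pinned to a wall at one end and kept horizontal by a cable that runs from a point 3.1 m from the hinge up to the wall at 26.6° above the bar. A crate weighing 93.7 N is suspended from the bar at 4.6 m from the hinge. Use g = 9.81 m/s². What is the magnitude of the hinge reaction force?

Take torques about the hinge: T sin 26.6° · 3.1 = 8.37×9.81×2.55 + 93.7×4.6 = 640.4 N·m.
So T = 640.4 / (0.4478 × 3.1) = 461.37 N.
ΣF_x = 0: H_x = T cos 26.6° = 412.53 N.
ΣF_y = 0: H_y = (8.37×9.81 + 93.7) − T sin 26.6° = 175.81 − 206.58 = -30.771 N.
|H| = √(H_x² + H_y²) = √((412.53)² + (-30.771)²) = 413.68 N.

|H| ≈ 414 N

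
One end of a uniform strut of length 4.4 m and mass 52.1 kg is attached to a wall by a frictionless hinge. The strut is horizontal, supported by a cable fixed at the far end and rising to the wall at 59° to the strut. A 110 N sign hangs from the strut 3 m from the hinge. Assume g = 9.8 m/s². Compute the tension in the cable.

T ≈ 385 N

Take torques about the hinge: T sin 59° · 4.4 = 52.1×9.8×2.2 + 110×3 = 1453.3 N·m.
So T = 1453.3 / (0.8572 × 4.4) = 385.33 N.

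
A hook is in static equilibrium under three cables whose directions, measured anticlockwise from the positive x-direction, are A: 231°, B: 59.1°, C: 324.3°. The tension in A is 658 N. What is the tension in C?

Resolve: ΣF_x = 658 cos 231° + T_B cos 59.1° + T_C cos 324.3° = 0.
        ΣF_y = 658 sin 231° + T_B sin 59.1° + T_C sin 324.3° = 0.
The known terms sum to (-414.1, -511.4) N, so 0.5135 T_B + 0.8121 T_C = 414.1 and 0.8581 T_B − 0.5835 T_C = 511.4.
Solving simultaneously: T_B = 659.2 N, T_C = 93.04 N.

T_C ≈ 93 N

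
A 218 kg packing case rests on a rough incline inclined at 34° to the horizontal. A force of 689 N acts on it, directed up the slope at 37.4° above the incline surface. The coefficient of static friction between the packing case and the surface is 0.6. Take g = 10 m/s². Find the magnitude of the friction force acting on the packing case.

Axes along / perpendicular to the incline. W sin 34° = 1219 N down-slope; W cos 34° = 1807 N into the surface.
Perpendicular: N = W cos 34° − P sin 37.4° = 1807 − 418.5 = 1389 N.
Along incline: P cos 37.4° + f = W sin 34° (friction acts up-slope) → f = 1219 − 547.4 = 671.7 N.
|f| = 671.7 N ≤ μN = 833.3 N, so the packing case is indeed static.

f ≈ 672 N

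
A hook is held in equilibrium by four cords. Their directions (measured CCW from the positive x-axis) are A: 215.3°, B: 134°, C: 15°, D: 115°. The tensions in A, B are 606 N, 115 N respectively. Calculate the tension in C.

T_C ≈ 643 N

Resolve: ΣF_x = 606 cos 215.3° + 115 cos 134° + T_C cos 15° + T_D cos 115° = 0.
        ΣF_y = 606 sin 215.3° + 115 sin 134° + T_C sin 15° + T_D sin 115° = 0.
The known terms sum to (-574.5, -267.5) N, so 0.9659 T_C − 0.4226 T_D = 574.5 and 0.2588 T_C + 0.9063 T_D = 267.5.
Solving simultaneously: T_C = 643.5 N, T_D = 111.4 N.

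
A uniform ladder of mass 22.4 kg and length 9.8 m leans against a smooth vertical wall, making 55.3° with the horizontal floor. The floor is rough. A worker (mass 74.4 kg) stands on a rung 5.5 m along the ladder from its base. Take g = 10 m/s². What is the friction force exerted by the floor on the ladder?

f ≈ 367 N

Torques about the foot: N_wall · 9.8 sin 55.3° = 22.4×10×4.9 cos 55.3° + 74.4×10×5.5 cos 55.3° → N_wall = 366.68 N.
ΣF_x = 0: f_floor = N_wall = 366.68 N.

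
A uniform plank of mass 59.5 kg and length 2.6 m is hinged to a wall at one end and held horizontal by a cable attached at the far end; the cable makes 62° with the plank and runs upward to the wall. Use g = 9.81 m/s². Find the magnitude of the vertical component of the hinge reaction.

|H_y| ≈ 292 N

Take torques about the hinge: T sin 62° · 2.6 = 59.5×9.81×1.3 = 758.8 N·m.
So T = 758.8 / (0.8829 × 2.6) = 330.54 N.
ΣF_y = 0: H_y = (59.5×9.81) − T sin 62° = 583.7 − 291.85 = 291.85 N.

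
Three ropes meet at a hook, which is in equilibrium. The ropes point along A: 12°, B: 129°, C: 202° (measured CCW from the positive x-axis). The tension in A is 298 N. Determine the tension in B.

T_B ≈ 54.1 N

Resolve: ΣF_x = 298 cos 12° + T_B cos 129° + T_C cos 202° = 0.
        ΣF_y = 298 sin 12° + T_B sin 129° + T_C sin 202° = 0.
The known terms sum to (291.5, 61.96) N, so -0.6293 T_B − 0.9272 T_C = -291.5 and 0.7771 T_B − 0.3746 T_C = -61.96.
Solving simultaneously: T_B = 54.11 N, T_C = 277.7 N.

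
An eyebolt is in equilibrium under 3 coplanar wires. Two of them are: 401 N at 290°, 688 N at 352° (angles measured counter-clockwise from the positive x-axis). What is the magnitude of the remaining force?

Sum the known components: ΣF_x = 818.5 N, ΣF_y = -472.6 N.
For equilibrium the remaining force must supply (−ΣF_x, −ΣF_y) = (-818.5, 472.6) N.
Magnitude = √((-818.5)² + (472.6)²) = 945.1 N; direction = atan2(472.6, -818.5) = 150.0°.

F ≈ 945 N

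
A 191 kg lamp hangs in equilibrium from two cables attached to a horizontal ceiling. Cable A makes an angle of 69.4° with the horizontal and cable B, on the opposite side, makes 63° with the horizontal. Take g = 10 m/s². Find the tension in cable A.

Weight W = 191 × 10 = 1910 N acts straight down.
Horizontal: T_A cos 69.4° = T_B cos 63°  →  T_B = 0.775 T_A.
Vertical: T_A sin 69.4° + T_B sin 63° = 1910.
Substituting the horizontal relation into the vertical equation gives 1.627 T_A = 1910, so T_A = 1174 N.

T_A ≈ 1170 N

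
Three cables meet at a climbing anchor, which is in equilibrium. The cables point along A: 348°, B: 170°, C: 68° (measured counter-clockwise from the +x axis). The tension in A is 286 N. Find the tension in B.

T_B ≈ 288 N

Resolve: ΣF_x = 286 cos 348° + T_B cos 170° + T_C cos 68° = 0.
        ΣF_y = 286 sin 348° + T_B sin 170° + T_C sin 68° = 0.
The known terms sum to (279.8, -59.46) N, so -0.9848 T_B + 0.3746 T_C = -279.8 and 0.1736 T_B + 0.9272 T_C = 59.46.
Solving simultaneously: T_B = 287.9 N, T_C = 10.20 N.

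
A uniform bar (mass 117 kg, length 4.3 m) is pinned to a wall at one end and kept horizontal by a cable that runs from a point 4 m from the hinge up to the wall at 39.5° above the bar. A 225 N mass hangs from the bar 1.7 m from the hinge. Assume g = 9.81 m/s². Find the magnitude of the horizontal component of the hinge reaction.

H_x ≈ 864 N

Take torques about the hinge: T sin 39.5° · 4 = 117×9.81×2.15 + 225×1.7 = 2850.2 N·m.
So T = 2850.2 / (0.6361 × 4) = 1120.2 N.
ΣF_x = 0: H_x = T cos 39.5° = 864.39 N.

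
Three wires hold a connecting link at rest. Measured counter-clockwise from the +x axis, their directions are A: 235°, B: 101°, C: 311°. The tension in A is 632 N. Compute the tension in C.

T_C ≈ 909 N

Resolve: ΣF_x = 632 cos 235° + T_B cos 101° + T_C cos 311° = 0.
        ΣF_y = 632 sin 235° + T_B sin 101° + T_C sin 311° = 0.
The known terms sum to (-362.5, -517.7) N, so -0.1908 T_B + 0.6561 T_C = 362.5 and 0.9816 T_B − 0.7547 T_C = 517.7.
Solving simultaneously: T_B = 1226 N, T_C = 909.2 N.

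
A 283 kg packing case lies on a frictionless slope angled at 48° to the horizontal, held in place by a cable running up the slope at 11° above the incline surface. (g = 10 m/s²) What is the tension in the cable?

T ≈ 2140 N

Take axes along and perpendicular to the incline. Weight components: W sin 48° = 2103 N down-slope, W cos 48° = 1894 N into the surface.
Along incline: T cos 11° = W sin 48° → T = 2142 N.
Perpendicular: N = W cos 48° − T sin 11° = 1485 N.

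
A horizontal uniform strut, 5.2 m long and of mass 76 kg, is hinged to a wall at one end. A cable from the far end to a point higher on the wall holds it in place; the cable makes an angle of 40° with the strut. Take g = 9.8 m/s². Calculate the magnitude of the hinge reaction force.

Take torques about the hinge: T sin 40° · 5.2 = 76×9.8×2.6 = 1936.5 N·m.
So T = 1936.5 / (0.6428 × 5.2) = 579.35 N.
ΣF_x = 0: H_x = T cos 40° = 443.81 N.
ΣF_y = 0: H_y = (76×9.8) − T sin 40° = 744.8 − 372.4 = 372.4 N.
|H| = √(H_x² + H_y²) = √((443.81)² + (372.4)²) = 579.35 N.

|H| ≈ 579 N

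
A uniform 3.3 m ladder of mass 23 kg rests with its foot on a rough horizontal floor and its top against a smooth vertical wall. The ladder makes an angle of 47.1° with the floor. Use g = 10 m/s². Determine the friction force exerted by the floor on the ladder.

f ≈ 107 N

Torques about the foot: N_wall · 3.3 sin 47.1° = 23×10×1.65 cos 47.1° → N_wall = 106.86 N.
ΣF_x = 0: f_floor = N_wall = 106.86 N.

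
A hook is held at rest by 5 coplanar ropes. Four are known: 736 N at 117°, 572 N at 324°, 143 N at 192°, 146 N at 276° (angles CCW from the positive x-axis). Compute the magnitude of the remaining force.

F ≈ 145 N

Sum the known components: ΣF_x = 4.007 N, ΣF_y = 144.6 N.
For equilibrium the remaining force must supply (−ΣF_x, −ΣF_y) = (-4.007, -144.6) N.
Magnitude = √((-4.007)² + (-144.6)²) = 144.7 N; direction = atan2(-144.6, -4.007) = 268.4°.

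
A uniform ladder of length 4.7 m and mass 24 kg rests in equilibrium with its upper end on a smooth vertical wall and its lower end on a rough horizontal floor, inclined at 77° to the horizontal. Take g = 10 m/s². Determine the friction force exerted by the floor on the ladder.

Torques about the foot: N_wall · 4.7 sin 77° = 24×10×2.35 cos 77° → N_wall = 27.704 N.
ΣF_x = 0: f_floor = N_wall = 27.704 N.

f ≈ 27.7 N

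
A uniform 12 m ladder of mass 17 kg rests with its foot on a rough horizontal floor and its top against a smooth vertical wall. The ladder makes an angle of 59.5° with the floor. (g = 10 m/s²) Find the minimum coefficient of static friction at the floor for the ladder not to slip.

μ_min ≈ 0.295

ΣF_y = 0: N_floor = 17×10 = 170 N.
Torques about the foot: N_wall · 12 sin 59.5° = 17×10×6 cos 59.5° → N_wall = 50.069 N.
ΣF_x = 0: f_floor = N_wall = 50.069 N.
μ_min = f_floor / N_floor = 50.069 / 170 = 0.2945.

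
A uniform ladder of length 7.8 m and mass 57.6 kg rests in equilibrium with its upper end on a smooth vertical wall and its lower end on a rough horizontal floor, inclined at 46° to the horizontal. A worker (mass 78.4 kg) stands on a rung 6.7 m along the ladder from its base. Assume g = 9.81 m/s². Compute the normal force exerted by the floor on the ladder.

N_floor ≈ 1330 N

ΣF_y = 0: N_floor = 57.6×9.81 + 78.4×9.81 = 1334.2 N.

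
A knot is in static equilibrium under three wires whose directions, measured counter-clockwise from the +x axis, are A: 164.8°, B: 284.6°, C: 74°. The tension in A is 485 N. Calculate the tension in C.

T_C ≈ 827 N

Resolve: ΣF_x = 485 cos 164.8° + T_B cos 284.6° + T_C cos 74° = 0.
        ΣF_y = 485 sin 164.8° + T_B sin 284.6° + T_C sin 74° = 0.
The known terms sum to (-468, 127.2) N, so 0.2521 T_B + 0.2756 T_C = 468 and -0.9677 T_B + 0.9613 T_C = -127.2.
Solving simultaneously: T_B = 952.7 N, T_C = 826.8 N.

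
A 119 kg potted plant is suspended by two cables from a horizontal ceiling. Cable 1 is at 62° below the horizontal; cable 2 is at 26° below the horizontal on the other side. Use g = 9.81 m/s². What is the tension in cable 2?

T_2 ≈ 548 N

Weight W = 119 × 9.81 = 1167 N acts straight down.
Horizontal: T_1 cos 62° = T_2 cos 26°  →  T_1 = 1.914 T_2.
Vertical: T_1 sin 62° + T_2 sin 26° = 1167.
Substituting the horizontal relation into the vertical equation gives 2.129 T_2 = 1167, so T_2 = 548.4 N.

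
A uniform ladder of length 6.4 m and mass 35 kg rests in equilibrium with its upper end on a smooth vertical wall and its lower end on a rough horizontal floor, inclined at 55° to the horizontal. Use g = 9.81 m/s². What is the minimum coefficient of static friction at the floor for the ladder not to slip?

μ_min ≈ 0.350

ΣF_y = 0: N_floor = 35×9.81 = 343.35 N.
Torques about the foot: N_wall · 6.4 sin 55° = 35×9.81×3.2 cos 55° → N_wall = 120.21 N.
ΣF_x = 0: f_floor = N_wall = 120.21 N.
μ_min = f_floor / N_floor = 120.21 / 343.35 = 0.3501.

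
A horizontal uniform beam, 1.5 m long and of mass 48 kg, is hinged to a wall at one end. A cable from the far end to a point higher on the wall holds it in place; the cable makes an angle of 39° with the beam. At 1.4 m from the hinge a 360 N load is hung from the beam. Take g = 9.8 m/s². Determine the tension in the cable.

Take torques about the hinge: T sin 39° · 1.5 = 48×9.8×0.75 + 360×1.4 = 856.8 N·m.
So T = 856.8 / (0.6293 × 1.5) = 907.65 N.

T ≈ 908 N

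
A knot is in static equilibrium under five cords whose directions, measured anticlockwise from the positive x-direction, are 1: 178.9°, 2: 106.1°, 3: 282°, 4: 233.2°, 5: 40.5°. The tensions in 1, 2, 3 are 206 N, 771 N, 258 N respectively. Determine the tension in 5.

Resolve: ΣF_x = 206 cos 178.9° + 771 cos 106.1° + 258 cos 282° + T_4 cos 233.2° + T_5 cos 40.5° = 0.
        ΣF_y = 206 sin 178.9° + 771 sin 106.1° + 258 sin 282° + T_4 sin 233.2° + T_5 sin 40.5° = 0.
The known terms sum to (-366.1, 492.4) N, so -0.5990 T_4 + 0.7604 T_5 = 366.1 and -0.8007 T_4 + 0.6494 T_5 = -492.4.
Solving simultaneously: T_4 = 2785 N, T_5 = 2675 N.

T_5 ≈ 2680 N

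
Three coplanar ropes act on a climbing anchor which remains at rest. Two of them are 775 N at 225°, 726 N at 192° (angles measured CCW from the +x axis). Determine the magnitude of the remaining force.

Sum the known components: ΣF_x = -1258 N, ΣF_y = -699 N.
For equilibrium the remaining force must supply (−ΣF_x, −ΣF_y) = (1258, 699) N.
Magnitude = √((1258)² + (699)²) = 1439 N; direction = atan2(699, 1258) = 29.1°.

F ≈ 1440 N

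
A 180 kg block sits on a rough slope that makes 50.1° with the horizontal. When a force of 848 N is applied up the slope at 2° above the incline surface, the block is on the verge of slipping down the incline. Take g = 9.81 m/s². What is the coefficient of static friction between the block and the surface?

On the verge of sliding down the incline, friction is at its maximum μN and acts up the slope.
Perpendicular to incline: N = W cos 50.1° − P sin 2° = 1133 − 29.59 = 1103 N.
Along incline: P cos 2° + μN = W sin 50.1° → μ = (W sin 50.1° − P cos 2°) / N = 0.4598.

μ ≈ 0.460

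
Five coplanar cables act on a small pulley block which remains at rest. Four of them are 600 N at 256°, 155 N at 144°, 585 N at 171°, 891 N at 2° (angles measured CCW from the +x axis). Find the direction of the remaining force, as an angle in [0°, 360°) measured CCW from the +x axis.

θ ≈ 96.5°

Sum the known components: ΣF_x = 42.11 N, ΣF_y = -368.5 N.
For equilibrium the remaining force must supply (−ΣF_x, −ΣF_y) = (-42.11, 368.5) N.
Magnitude = √((-42.11)² + (368.5)²) = 370.9 N; direction = atan2(368.5, -42.11) = 96.5°.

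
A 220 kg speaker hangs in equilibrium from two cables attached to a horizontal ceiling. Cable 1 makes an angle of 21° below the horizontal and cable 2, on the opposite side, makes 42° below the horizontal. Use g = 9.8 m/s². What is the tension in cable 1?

T_1 ≈ 1800 N

Weight W = 220 × 9.8 = 2156 N acts straight down.
Horizontal: T_1 cos 21° = T_2 cos 42°  →  T_2 = 1.256 T_1.
Vertical: T_1 sin 21° + T_2 sin 42° = 2156.
Substituting the horizontal relation into the vertical equation gives 1.199 T_1 = 2156, so T_1 = 1798 N.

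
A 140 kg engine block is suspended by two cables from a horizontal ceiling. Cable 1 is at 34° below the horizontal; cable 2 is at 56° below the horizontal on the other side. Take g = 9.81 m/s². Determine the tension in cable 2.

T_2 ≈ 1140 N

Weight W = 140 × 9.81 = 1373 N acts straight down.
Horizontal: T_1 cos 34° = T_2 cos 56°  →  T_1 = 0.6745 T_2.
Vertical: T_1 sin 34° + T_2 sin 56° = 1373.
Substituting the horizontal relation into the vertical equation gives 1.206 T_2 = 1373, so T_2 = 1139 N.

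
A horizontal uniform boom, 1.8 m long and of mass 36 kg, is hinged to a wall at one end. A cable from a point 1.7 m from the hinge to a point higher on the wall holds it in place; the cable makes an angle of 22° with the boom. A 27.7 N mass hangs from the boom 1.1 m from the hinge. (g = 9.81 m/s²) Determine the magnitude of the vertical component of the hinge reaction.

|H_y| ≈ 176 N

Take torques about the hinge: T sin 22° · 1.7 = 36×9.81×0.9 + 27.7×1.1 = 348.31 N·m.
So T = 348.31 / (0.3746 × 1.7) = 546.95 N.
ΣF_y = 0: H_y = (36×9.81 + 27.7) − T sin 22° = 380.86 − 204.89 = 175.97 N.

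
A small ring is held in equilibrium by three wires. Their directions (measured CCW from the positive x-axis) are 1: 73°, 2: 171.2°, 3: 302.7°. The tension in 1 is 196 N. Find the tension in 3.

Resolve: ΣF_x = 196 cos 73° + T_2 cos 171.2° + T_3 cos 302.7° = 0.
        ΣF_y = 196 sin 73° + T_2 sin 171.2° + T_3 sin 302.7° = 0.
The known terms sum to (57.3, 187.4) N, so -0.9882 T_2 + 0.5402 T_3 = -57.3 and 0.1530 T_2 − 0.8415 T_3 = -187.4.
Solving simultaneously: T_2 = 199.6 N, T_3 = 259 N.

T_3 ≈ 259 N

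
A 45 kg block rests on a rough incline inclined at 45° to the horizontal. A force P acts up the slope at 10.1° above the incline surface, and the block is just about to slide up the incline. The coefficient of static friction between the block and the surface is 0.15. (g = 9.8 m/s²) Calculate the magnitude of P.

P ≈ 355 N

On the verge of sliding up the incline, friction equals μN and acts down the slope.
Perpendicular: N + P sin 10.1° = W cos 45° = 311.8 N.
Along incline: P cos 10.1° = W sin 45° + μN  with W sin 45° = 311.8 N.
Solving the pair for P and N: P = 354.8 N, N = 249.6 N (and f = μN = 37.44 N).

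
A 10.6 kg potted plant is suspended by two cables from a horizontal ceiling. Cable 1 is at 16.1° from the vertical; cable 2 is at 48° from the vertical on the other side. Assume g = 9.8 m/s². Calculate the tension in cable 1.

T_1 ≈ 85.8 N

Angles from the horizontal: cable 1 is 90° − 16.1° = 73.9°, cable 2 is 90° − 48° = 42°.
Weight W = 10.6 × 9.8 = 103.9 N acts straight down.
Horizontal: T_1 cos 73.9° = T_2 cos 42°  →  T_2 = 0.3732 T_1.
Vertical: T_1 sin 73.9° + T_2 sin 42° = 103.9.
Substituting the horizontal relation into the vertical equation gives 1.21 T_1 = 103.9, so T_1 = 85.82 N.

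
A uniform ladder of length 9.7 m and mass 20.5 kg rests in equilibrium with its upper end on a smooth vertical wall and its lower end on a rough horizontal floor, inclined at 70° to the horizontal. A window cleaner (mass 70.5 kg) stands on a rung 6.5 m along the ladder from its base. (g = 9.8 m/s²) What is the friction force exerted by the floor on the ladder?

Torques about the foot: N_wall · 9.7 sin 70° = 20.5×9.8×4.85 cos 70° + 70.5×9.8×6.5 cos 70° → N_wall = 205.07 N.
ΣF_x = 0: f_floor = N_wall = 205.07 N.

f ≈ 205 N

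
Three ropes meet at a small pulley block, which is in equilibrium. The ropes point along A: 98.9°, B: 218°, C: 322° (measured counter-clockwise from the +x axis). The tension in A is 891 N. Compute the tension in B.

T_B ≈ 627 N

Resolve: ΣF_x = 891 cos 98.9° + T_B cos 218° + T_C cos 322° = 0.
        ΣF_y = 891 sin 98.9° + T_B sin 218° + T_C sin 322° = 0.
The known terms sum to (-137.8, 880.3) N, so -0.7880 T_B + 0.7880 T_C = 137.8 and -0.6157 T_B − 0.6157 T_C = -880.3.
Solving simultaneously: T_B = 627.4 N, T_C = 802.4 N.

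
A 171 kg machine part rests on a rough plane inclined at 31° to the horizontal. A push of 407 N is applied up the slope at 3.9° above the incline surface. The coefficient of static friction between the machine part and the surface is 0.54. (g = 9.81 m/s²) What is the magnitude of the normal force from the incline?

Axes along / perpendicular to the incline. W sin 31° = 864 N down-slope; W cos 31° = 1438 N into the surface.
Perpendicular: N = W cos 31° − P sin 3.9° = 1438 − 27.68 = 1410 N.
Along incline: P cos 3.9° + f = W sin 31° (friction acts up-slope) → f = 864 − 406.1 = 457.9 N.
|f| = 457.9 N ≤ μN = 761.5 N, so the machine part is indeed static.

N ≈ 1410 N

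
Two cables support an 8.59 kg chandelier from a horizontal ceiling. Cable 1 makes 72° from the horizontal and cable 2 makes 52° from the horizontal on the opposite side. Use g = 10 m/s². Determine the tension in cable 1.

Weight W = 8.59 × 10 = 85.9 N acts straight down.
Horizontal: T_1 cos 72° = T_2 cos 52°  →  T_2 = 0.5019 T_1.
Vertical: T_1 sin 72° + T_2 sin 52° = 85.9.
Substituting the horizontal relation into the vertical equation gives 1.347 T_1 = 85.9, so T_1 = 63.79 N.

T_1 ≈ 63.8 N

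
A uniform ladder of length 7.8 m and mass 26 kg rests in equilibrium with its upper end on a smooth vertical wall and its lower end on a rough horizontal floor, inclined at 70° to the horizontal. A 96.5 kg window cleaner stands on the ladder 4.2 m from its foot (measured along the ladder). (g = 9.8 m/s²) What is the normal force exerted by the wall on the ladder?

Torques about the foot: N_wall · 7.8 sin 70° = 26×9.8×3.9 cos 70° + 96.5×9.8×4.2 cos 70° → N_wall = 231.71 N.

N_wall ≈ 232 N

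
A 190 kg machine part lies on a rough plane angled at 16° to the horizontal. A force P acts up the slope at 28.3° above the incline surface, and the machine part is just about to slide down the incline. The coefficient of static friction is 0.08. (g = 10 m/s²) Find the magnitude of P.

P ≈ 448 N

On the verge of sliding down the incline, friction equals μN and acts up the slope.
Perpendicular: N + P sin 28.3° = W cos 16° = 1826 N.
Along incline: P cos 28.3° + μN = W sin 16° with W sin 16° = 523.7 N.
Solving the pair for P and N: P = 448.2 N, N = 1614 N (and f = μN = 129.1 N).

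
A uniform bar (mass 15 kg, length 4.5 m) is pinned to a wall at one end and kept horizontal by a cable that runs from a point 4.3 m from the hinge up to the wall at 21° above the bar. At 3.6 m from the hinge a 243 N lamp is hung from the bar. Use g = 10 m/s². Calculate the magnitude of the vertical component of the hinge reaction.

|H_y| ≈ 111 N

Take torques about the hinge: T sin 21° · 4.3 = 15×10×2.25 + 243×3.6 = 1212.3 N·m.
So T = 1212.3 / (0.3584 × 4.3) = 786.71 N.
ΣF_y = 0: H_y = (15×10 + 243) − T sin 21° = 393 − 281.93 = 111.07 N.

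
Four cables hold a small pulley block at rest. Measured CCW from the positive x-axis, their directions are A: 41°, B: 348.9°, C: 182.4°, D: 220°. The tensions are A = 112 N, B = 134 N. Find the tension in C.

Resolve: ΣF_x = 112 cos 41° + 134 cos 348.9° + T_C cos 182.4° + T_D cos 220° = 0.
        ΣF_y = 112 sin 41° + 134 sin 348.9° + T_C sin 182.4° + T_D sin 220° = 0.
The known terms sum to (216, 47.68) N, so -0.9991 T_C − 0.7660 T_D = -216 and -0.0419 T_C − 0.6428 T_D = -47.68.
Solving simultaneously: T_C = 167.7 N, T_D = 63.25 N.

T_C ≈ 168 N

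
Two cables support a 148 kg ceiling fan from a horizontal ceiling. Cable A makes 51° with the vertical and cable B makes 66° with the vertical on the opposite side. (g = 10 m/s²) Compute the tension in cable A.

Angles from the horizontal: cable A is 90° − 51° = 39°, cable B is 90° − 66° = 24°.
Weight W = 148 × 10 = 1480 N acts straight down.
Horizontal: T_A cos 39° = T_B cos 24°  →  T_B = 0.8507 T_A.
Vertical: T_A sin 39° + T_B sin 24° = 1480.
Substituting the horizontal relation into the vertical equation gives 0.9753 T_A = 1480, so T_A = 1517 N.

T_A ≈ 1520 N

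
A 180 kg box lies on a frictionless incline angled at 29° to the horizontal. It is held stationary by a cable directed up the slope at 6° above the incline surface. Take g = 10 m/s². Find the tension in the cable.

T ≈ 877 N

Take axes along and perpendicular to the incline. Weight components: W sin 29° = 872.7 N down-slope, W cos 29° = 1574 N into the surface.
Along incline: T cos 6° = W sin 29° → T = 877.5 N.
Perpendicular: N = W cos 29° − T sin 6° = 1483 N.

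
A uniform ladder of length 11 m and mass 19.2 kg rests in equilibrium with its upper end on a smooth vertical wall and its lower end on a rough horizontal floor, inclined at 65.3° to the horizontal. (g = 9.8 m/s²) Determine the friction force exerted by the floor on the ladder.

Torques about the foot: N_wall · 11 sin 65.3° = 19.2×9.8×5.5 cos 65.3° → N_wall = 43.272 N.
ΣF_x = 0: f_floor = N_wall = 43.272 N.

f ≈ 43.3 N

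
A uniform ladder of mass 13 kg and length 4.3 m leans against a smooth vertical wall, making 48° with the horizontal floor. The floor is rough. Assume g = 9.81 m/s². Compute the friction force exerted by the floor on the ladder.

Torques about the foot: N_wall · 4.3 sin 48° = 13×9.81×2.15 cos 48° → N_wall = 57.414 N.
ΣF_x = 0: f_floor = N_wall = 57.414 N.

f ≈ 57.4 N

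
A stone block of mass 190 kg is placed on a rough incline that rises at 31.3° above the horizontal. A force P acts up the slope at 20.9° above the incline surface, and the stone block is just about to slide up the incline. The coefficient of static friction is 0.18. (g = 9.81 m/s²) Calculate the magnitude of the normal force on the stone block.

On the verge of sliding up the incline, friction equals μN and acts down the slope.
Perpendicular: N + P sin 20.9° = W cos 31.3° = 1593 N.
Along incline: P cos 20.9° = W sin 31.3° + μN  with W sin 31.3° = 968.3 N.
Solving the pair for P and N: P = 1257 N, N = 1144 N (and f = μN = 206 N).

N ≈ 1140 N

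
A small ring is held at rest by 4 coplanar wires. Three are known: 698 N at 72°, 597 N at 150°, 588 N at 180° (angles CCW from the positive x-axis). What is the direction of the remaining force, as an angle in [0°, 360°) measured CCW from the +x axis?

Sum the known components: ΣF_x = -889.3 N, ΣF_y = 962.3 N.
For equilibrium the remaining force must supply (−ΣF_x, −ΣF_y) = (889.3, -962.3) N.
Magnitude = √((889.3)² + (-962.3)²) = 1310 N; direction = atan2(-962.3, 889.3) = 312.7°.

θ ≈ 313°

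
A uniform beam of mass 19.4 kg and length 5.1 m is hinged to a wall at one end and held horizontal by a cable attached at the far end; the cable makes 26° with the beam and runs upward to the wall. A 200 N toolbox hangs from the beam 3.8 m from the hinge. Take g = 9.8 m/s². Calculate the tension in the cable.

T ≈ 557 N

Take torques about the hinge: T sin 26° · 5.1 = 19.4×9.8×2.55 + 200×3.8 = 1244.8 N·m.
So T = 1244.8 / (0.4384 × 5.1) = 556.79 N.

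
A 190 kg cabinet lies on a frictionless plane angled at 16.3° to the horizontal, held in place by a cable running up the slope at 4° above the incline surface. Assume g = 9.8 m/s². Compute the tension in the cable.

T ≈ 524 N

Take axes along and perpendicular to the incline. Weight components: W sin 16.3° = 522.6 N down-slope, W cos 16.3° = 1787 N into the surface.
Along incline: T cos 4° = W sin 16.3° → T = 523.9 N.
Perpendicular: N = W cos 16.3° − T sin 4° = 1751 N.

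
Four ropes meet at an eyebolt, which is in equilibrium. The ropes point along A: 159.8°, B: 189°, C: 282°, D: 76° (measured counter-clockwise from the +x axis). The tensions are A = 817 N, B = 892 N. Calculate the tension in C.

Resolve: ΣF_x = 817 cos 159.8° + 892 cos 189° + T_C cos 282° + T_D cos 76° = 0.
        ΣF_y = 817 sin 159.8° + 892 sin 189° + T_C sin 282° + T_D sin 76° = 0.
The known terms sum to (-1648, 142.6) N, so 0.2079 T_C + 0.2419 T_D = 1648 and -0.9781 T_C + 0.9703 T_D = -142.6.
Solving simultaneously: T_C = 3726 N, T_D = 3609 N.

T_C ≈ 3730 N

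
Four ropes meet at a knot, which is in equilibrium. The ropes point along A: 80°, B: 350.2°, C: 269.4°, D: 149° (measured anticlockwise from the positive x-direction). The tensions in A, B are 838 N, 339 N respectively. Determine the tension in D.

Resolve: ΣF_x = 838 cos 80° + 339 cos 350.2° + T_C cos 269.4° + T_D cos 149° = 0.
        ΣF_y = 838 sin 80° + 339 sin 350.2° + T_C sin 269.4° + T_D sin 149° = 0.
The known terms sum to (479.6, 767.6) N, so -0.0105 T_C − 0.8572 T_D = -479.6 and -0.9999 T_C + 0.5150 T_D = -767.6.
Solving simultaneously: T_C = 1049 N, T_D = 546.7 N.

T_D ≈ 547 N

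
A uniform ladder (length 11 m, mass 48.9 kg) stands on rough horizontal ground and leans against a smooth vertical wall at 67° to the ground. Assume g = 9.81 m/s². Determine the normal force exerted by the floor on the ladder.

ΣF_y = 0: N_floor = 48.9×9.81 = 479.71 N.

N_floor ≈ 480 N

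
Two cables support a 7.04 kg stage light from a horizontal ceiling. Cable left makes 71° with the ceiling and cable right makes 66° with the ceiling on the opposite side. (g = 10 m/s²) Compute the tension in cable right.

Weight W = 7.04 × 10 = 70.4 N acts straight down.
Horizontal: T_left cos 71° = T_right cos 66°  →  T_left = 1.249 T_right.
Vertical: T_left sin 71° + T_right sin 66° = 70.4.
Substituting the horizontal relation into the vertical equation gives 2.095 T_right = 70.4, so T_right = 33.61 N.

T_right ≈ 33.6 N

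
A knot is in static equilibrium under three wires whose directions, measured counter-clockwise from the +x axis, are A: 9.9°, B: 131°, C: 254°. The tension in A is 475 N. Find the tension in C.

Resolve: ΣF_x = 475 cos 9.9° + T_B cos 131° + T_C cos 254° = 0.
        ΣF_y = 475 sin 9.9° + T_B sin 131° + T_C sin 254° = 0.
The known terms sum to (467.9, 81.67) N, so -0.6561 T_B − 0.2756 T_C = -467.9 and 0.7547 T_B − 0.9613 T_C = -81.67.
Solving simultaneously: T_B = 509.5 N, T_C = 485 N.

T_C ≈ 485 N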